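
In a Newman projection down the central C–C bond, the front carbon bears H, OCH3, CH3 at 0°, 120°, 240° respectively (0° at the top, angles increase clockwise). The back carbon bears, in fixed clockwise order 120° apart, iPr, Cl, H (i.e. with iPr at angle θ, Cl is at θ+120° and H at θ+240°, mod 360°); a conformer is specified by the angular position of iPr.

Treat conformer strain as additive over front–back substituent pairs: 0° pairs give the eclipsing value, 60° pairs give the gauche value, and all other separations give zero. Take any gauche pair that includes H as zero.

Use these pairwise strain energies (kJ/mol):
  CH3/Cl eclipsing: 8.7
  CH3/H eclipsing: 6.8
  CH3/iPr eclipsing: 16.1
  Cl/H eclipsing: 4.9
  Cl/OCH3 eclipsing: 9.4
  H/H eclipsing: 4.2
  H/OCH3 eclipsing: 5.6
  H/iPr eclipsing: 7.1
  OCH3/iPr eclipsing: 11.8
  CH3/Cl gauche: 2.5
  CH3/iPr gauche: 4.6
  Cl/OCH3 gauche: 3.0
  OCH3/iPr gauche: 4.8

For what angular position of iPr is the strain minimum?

300°

iPr at 0° (eclipsed): H(0°)/iPr(0°) eclipsed 7.1; OCH3(120°)/Cl(120°) eclipsed 9.4; CH3(240°)/H(240°) eclipsed 6.8 → 23.3 kJ/mol.
iPr at 60° (staggered): OCH3(120°)/iPr(60°) gauche 4.8; OCH3(120°)/Cl(180°) gauche 3.0; CH3(240°)/Cl(180°) gauche 2.5 → 10.3 kJ/mol.
iPr at 120° (eclipsed): H(0°)/H(0°) eclipsed 4.2; OCH3(120°)/iPr(120°) eclipsed 11.8; CH3(240°)/Cl(240°) eclipsed 8.7 → 24.7 kJ/mol.
iPr at 180° (staggered): OCH3(120°)/iPr(180°) gauche 4.8; CH3(240°)/iPr(180°) gauche 4.6; CH3(240°)/Cl(300°) gauche 2.5 → 11.9 kJ/mol.
iPr at 240° (eclipsed): H(0°)/Cl(0°) eclipsed 4.9; OCH3(120°)/H(120°) eclipsed 5.6; CH3(240°)/iPr(240°) eclipsed 16.1 → 26.6 kJ/mol.
iPr at 300° (staggered): OCH3(120°)/Cl(60°) gauche 3.0; CH3(240°)/iPr(300°) gauche 4.6 → 7.6 kJ/mol.
The minimum (7.6 kJ/mol) occurs with iPr at 300°.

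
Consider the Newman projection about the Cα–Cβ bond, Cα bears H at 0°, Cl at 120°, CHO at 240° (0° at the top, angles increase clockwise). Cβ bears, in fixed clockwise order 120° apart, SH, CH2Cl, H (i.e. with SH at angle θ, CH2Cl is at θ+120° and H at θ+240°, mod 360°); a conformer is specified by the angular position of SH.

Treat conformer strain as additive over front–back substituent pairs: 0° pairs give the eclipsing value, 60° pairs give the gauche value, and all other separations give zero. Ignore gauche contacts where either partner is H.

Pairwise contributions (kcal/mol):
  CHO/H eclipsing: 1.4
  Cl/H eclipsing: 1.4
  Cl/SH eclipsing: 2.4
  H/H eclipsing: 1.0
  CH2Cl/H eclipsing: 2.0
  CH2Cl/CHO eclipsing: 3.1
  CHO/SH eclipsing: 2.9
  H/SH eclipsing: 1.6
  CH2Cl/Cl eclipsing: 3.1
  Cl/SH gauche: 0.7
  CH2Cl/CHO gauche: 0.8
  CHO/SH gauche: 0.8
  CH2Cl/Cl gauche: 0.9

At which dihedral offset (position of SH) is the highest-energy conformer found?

120°

SH at 0° (eclipsed): H–SH eclipsed, Cl–CH2Cl eclipsed, CHO–H eclipsed; 1.6 + 3.1 + 1.4 = 6.1 kcal/mol.
SH at 60° (staggered): Cl–SH gauche, Cl–CH2Cl gauche, CHO–CH2Cl gauche; 0.7 + 0.9 + 0.8 = 2.4 kcal/mol.
SH at 120° (eclipsed): H–H eclipsed, Cl–SH eclipsed, CHO–CH2Cl eclipsed; 1.0 + 2.4 + 3.1 = 6.5 kcal/mol.
SH at 180° (staggered): Cl–SH gauche, CHO–SH gauche, CHO–CH2Cl gauche; 0.7 + 0.8 + 0.8 = 2.3 kcal/mol.
SH at 240° (eclipsed): H–CH2Cl eclipsed, Cl–H eclipsed, CHO–SH eclipsed; 2.0 + 1.4 + 2.9 = 6.3 kcal/mol.
SH at 300° (staggered): Cl–CH2Cl gauche, CHO–SH gauche; 0.9 + 0.8 = 1.7 kcal/mol.
The maximum (6.5 kcal/mol) occurs with SH at 120°.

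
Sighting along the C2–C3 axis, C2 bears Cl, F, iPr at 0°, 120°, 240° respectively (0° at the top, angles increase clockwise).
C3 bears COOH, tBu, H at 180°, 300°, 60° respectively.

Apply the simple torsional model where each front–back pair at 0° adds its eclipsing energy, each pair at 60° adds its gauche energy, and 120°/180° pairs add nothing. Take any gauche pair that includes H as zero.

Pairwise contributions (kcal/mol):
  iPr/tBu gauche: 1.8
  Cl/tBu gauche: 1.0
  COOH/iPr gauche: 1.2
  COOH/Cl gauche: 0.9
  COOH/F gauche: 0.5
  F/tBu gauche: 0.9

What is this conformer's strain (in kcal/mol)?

4.5 kcal/mol

This conformer (staggered): Cl(0°)/tBu(300°) gauche 1.0; F(120°)/COOH(180°) gauche 0.5; iPr(240°)/COOH(180°) gauche 1.2; iPr(240°)/tBu(300°) gauche 1.8 → 4.5 kcal/mol.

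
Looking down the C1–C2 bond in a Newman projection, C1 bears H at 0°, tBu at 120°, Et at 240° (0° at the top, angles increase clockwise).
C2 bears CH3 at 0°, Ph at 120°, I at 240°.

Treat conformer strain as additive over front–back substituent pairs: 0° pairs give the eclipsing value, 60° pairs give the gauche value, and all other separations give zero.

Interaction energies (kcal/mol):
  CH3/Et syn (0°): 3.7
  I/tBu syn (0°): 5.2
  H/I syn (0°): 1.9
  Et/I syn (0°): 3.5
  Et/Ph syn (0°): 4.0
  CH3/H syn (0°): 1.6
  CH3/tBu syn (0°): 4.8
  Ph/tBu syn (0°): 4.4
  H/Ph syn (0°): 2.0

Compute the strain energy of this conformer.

9.5 kcal/mol

This conformer (eclipsed): H–CH3 eclipsed, tBu–Ph eclipsed, Et–I eclipsed; 1.6 + 4.4 + 3.5 = 9.5 kcal/mol.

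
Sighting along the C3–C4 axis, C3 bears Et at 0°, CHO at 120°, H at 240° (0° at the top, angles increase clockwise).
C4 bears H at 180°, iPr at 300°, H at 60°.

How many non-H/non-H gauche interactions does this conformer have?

1

Non-H gauche pairs: Et(0°)/iPr(300°) — 1 interaction.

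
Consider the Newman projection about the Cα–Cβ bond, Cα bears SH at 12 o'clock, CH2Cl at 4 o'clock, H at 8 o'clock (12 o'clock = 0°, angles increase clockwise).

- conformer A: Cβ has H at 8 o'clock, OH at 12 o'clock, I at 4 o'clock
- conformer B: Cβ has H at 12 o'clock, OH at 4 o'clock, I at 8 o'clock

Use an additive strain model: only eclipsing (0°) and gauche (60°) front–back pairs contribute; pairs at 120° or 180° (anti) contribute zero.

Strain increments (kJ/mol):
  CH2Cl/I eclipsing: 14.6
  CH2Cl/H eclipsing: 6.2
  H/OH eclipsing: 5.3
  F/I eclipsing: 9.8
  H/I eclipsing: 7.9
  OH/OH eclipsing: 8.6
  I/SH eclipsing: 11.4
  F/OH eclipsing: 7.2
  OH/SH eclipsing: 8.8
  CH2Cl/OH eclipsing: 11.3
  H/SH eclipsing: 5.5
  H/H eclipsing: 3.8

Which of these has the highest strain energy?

A

A is eclipsed. SH at 0° is eclipsed with OH at 0° (8.8); CH2Cl at 120° is eclipsed with I at 120° (14.6); H at 240° is eclipsed with H at 240° (3.8). Total 27.2 kJ/mol.
B is eclipsed. SH at 0° is eclipsed with H at 0° (5.5); CH2Cl at 120° is eclipsed with OH at 120° (11.3); H at 240° is eclipsed with I at 240° (7.9). Total 24.7 kJ/mol.
A has the highest total (27.2 kJ/mol).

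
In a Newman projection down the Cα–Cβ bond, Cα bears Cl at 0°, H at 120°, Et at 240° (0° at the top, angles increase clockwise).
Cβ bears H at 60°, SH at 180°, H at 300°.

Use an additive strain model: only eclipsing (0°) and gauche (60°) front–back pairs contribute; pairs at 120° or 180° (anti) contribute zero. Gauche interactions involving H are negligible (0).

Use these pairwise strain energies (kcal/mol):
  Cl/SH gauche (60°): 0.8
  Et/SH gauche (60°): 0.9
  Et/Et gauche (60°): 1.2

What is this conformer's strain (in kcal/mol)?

This conformer is staggered. Et at 240° is gauche with SH at 180° (0.9). Total 0.9 kcal/mol.

0.9 kcal/mol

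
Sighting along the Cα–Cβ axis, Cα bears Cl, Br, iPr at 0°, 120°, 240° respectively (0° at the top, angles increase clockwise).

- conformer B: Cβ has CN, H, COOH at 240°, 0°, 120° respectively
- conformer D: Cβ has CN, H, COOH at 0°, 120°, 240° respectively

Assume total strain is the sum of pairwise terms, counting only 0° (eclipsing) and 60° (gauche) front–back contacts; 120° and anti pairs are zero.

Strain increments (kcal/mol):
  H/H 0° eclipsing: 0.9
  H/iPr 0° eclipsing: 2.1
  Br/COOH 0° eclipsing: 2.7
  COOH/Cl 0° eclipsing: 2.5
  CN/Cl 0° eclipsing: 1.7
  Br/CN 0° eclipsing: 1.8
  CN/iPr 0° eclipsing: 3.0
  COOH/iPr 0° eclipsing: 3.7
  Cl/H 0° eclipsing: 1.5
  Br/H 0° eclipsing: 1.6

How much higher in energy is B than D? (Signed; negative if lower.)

B (eclipsed): Cl(0°)/H(0°) eclipsed 1.5; Br(120°)/COOH(120°) eclipsed 2.7; iPr(240°)/CN(240°) eclipsed 3.0 → 7.2 kcal/mol.
D (eclipsed): Cl(0°)/CN(0°) eclipsed 1.7; Br(120°)/H(120°) eclipsed 1.6; iPr(240°)/COOH(240°) eclipsed 3.7 → 7.0 kcal/mol.
E(B) − E(D) = 7.2 − 7.0 = +0.2 kcal/mol.

+0.2 kcal/mol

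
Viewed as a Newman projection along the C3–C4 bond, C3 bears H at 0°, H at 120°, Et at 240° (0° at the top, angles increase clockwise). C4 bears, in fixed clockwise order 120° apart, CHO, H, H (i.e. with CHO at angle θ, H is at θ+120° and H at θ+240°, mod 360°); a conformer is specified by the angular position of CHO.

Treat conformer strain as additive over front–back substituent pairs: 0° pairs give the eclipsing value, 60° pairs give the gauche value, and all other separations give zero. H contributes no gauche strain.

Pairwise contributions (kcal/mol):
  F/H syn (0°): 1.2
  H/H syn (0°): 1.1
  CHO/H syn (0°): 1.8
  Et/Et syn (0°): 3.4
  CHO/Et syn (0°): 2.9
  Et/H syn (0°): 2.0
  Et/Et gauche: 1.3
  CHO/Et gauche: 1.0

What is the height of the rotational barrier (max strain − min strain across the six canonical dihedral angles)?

CHO at 0° is eclipsed. H at 0° is eclipsed with CHO at 0° (1.8); H at 120° is eclipsed with H at 120° (1.1); Et at 240° is eclipsed with H at 240° (2.0). Total 4.9 kcal/mol.
CHO at 60° (staggered): no non-H gauche contacts → 0.0 kcal/mol.
CHO at 120° is eclipsed. H at 0° is eclipsed with H at 0° (1.1); H at 120° is eclipsed with CHO at 120° (1.8); Et at 240° is eclipsed with H at 240° (2.0). Total 4.9 kcal/mol.
CHO at 180° is staggered. Et at 240° is gauche with CHO at 180° (1.0). Total 1.0 kcal/mol.
CHO at 240° is eclipsed. H at 0° is eclipsed with H at 0° (1.1); H at 120° is eclipsed with H at 120° (1.1); Et at 240° is eclipsed with CHO at 240° (2.9). Total 5.1 kcal/mol.
CHO at 300° is staggered. Et at 240° is gauche with CHO at 300° (1.0). Total 1.0 kcal/mol.
Max at 240° (5.1 kcal/mol), min at 60° (0.0 kcal/mol); barrier = 5.1 kcal/mol.

5.1 kcal/mol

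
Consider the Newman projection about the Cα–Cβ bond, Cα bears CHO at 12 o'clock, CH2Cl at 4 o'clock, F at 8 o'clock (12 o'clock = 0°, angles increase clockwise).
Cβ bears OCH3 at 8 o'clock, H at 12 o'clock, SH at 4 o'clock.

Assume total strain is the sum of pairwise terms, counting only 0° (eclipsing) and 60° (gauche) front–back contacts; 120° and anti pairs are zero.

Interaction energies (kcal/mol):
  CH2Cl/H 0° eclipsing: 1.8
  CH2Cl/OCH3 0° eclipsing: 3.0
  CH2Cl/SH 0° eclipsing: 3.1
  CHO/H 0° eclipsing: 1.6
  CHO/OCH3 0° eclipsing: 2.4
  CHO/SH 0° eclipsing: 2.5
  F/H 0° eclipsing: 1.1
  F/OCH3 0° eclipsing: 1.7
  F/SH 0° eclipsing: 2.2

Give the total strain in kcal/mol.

6.4 kcal/mol

This conformer (eclipsed): CHO(0°)/H(0°) eclipsed 1.6; CH2Cl(120°)/SH(120°) eclipsed 3.1; F(240°)/OCH3(240°) eclipsed 1.7 → 6.4 kcal/mol.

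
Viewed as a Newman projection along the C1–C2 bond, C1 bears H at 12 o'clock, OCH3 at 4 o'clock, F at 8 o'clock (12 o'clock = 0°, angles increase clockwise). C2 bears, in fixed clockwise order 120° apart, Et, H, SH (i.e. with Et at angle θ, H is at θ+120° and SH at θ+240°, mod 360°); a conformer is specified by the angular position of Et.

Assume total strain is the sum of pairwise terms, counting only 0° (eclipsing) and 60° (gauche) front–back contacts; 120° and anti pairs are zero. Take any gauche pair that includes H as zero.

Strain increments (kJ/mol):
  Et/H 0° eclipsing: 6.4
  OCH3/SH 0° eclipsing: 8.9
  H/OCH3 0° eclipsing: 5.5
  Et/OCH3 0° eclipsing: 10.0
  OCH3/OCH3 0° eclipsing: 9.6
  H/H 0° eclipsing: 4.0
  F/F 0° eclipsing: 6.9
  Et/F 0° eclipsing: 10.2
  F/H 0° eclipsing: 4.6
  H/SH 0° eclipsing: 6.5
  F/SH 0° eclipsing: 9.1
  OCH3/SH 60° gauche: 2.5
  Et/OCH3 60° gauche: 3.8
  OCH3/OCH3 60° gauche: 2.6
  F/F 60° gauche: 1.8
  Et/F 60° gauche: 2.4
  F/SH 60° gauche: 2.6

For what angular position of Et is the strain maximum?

Et at 0° is eclipsed. H at 0° is eclipsed with Et at 0° (6.4); OCH3 at 120° is eclipsed with H at 120° (5.5); F at 240° is eclipsed with SH at 240° (9.1). Total 21.0 kJ/mol.
Et at 60° is staggered. OCH3 at 120° is gauche with Et at 60° (3.8); F at 240° is gauche with SH at 300° (2.6). Total 6.4 kJ/mol.
Et at 120° is eclipsed. H at 0° is eclipsed with SH at 0° (6.5); OCH3 at 120° is eclipsed with Et at 120° (10.0); F at 240° is eclipsed with H at 240° (4.6). Total 21.1 kJ/mol.
Et at 180° is staggered. OCH3 at 120° is gauche with Et at 180° (3.8); OCH3 at 120° is gauche with SH at 60° (2.5); F at 240° is gauche with Et at 180° (2.4). Total 8.7 kJ/mol.
Et at 240° is eclipsed. H at 0° is eclipsed with H at 0° (4.0); OCH3 at 120° is eclipsed with SH at 120° (8.9); F at 240° is eclipsed with Et at 240° (10.2). Total 23.1 kJ/mol.
Et at 300° is staggered. OCH3 at 120° is gauche with SH at 180° (2.5); F at 240° is gauche with Et at 300° (2.4); F at 240° is gauche with SH at 180° (2.6). Total 7.5 kJ/mol.
The maximum (23.1 kJ/mol) occurs with Et at 240°.

240°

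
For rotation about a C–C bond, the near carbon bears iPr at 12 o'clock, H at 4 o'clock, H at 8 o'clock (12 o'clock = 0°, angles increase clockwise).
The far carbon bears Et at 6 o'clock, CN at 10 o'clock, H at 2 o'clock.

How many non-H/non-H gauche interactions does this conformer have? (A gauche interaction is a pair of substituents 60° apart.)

Non-H gauche pairs: iPr(0°)/CN(300°) — 1 interaction.

1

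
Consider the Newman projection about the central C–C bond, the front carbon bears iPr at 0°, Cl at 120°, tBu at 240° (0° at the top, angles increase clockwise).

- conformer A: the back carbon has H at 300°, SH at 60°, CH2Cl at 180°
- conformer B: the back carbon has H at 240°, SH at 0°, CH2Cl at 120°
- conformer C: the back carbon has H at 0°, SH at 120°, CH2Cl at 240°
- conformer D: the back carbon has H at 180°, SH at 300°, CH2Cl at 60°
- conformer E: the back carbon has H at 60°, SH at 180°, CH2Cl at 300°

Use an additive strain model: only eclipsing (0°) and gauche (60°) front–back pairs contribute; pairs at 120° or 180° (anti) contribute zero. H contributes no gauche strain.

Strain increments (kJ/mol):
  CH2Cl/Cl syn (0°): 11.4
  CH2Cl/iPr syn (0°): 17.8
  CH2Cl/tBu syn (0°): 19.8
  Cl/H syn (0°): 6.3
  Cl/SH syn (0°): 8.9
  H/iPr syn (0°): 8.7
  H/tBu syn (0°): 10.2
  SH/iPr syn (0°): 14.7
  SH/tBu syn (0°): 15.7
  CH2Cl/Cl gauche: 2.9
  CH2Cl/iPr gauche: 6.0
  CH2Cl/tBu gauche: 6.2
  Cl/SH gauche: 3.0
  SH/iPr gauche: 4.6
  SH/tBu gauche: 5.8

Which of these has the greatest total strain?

C

A is staggered. iPr at 0° is gauche with SH at 60° (4.6); Cl at 120° is gauche with SH at 60° (3.0); Cl at 120° is gauche with CH2Cl at 180° (2.9); tBu at 240° is gauche with CH2Cl at 180° (6.2). Total 16.7 kJ/mol.
B is eclipsed. iPr at 0° is eclipsed with SH at 0° (14.7); Cl at 120° is eclipsed with CH2Cl at 120° (11.4); tBu at 240° is eclipsed with H at 240° (10.2). Total 36.3 kJ/mol.
C is eclipsed. iPr at 0° is eclipsed with H at 0° (8.7); Cl at 120° is eclipsed with SH at 120° (8.9); tBu at 240° is eclipsed with CH2Cl at 240° (19.8). Total 37.4 kJ/mol.
D is staggered. iPr at 0° is gauche with SH at 300° (4.6); iPr at 0° is gauche with CH2Cl at 60° (6.0); Cl at 120° is gauche with CH2Cl at 60° (2.9); tBu at 240° is gauche with SH at 300° (5.8). Total 19.3 kJ/mol.
E is staggered. iPr at 0° is gauche with CH2Cl at 300° (6.0); Cl at 120° is gauche with SH at 180° (3.0); tBu at 240° is gauche with SH at 180° (5.8); tBu at 240° is gauche with CH2Cl at 300° (6.2). Total 21.0 kJ/mol.
C has the highest total (37.4 kJ/mol).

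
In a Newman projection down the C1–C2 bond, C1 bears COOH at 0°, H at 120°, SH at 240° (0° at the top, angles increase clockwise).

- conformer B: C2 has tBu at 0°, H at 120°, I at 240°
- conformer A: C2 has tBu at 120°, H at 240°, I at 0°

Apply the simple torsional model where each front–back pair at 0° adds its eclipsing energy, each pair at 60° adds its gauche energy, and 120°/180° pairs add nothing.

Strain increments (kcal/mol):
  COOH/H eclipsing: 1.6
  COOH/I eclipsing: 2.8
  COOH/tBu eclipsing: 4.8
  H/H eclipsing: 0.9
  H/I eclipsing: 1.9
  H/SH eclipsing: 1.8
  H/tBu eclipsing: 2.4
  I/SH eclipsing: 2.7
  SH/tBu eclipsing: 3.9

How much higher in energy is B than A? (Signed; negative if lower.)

+1.4 kcal/mol

B (eclipsed): COOH(0°)/tBu(0°) eclipsed 4.8; H(120°)/H(120°) eclipsed 0.9; SH(240°)/I(240°) eclipsed 2.7 → 8.4 kcal/mol.
A (eclipsed): COOH(0°)/I(0°) eclipsed 2.8; H(120°)/tBu(120°) eclipsed 2.4; SH(240°)/H(240°) eclipsed 1.8 → 7.0 kcal/mol.
E(B) − E(A) = 8.4 − 7.0 = +1.4 kcal/mol.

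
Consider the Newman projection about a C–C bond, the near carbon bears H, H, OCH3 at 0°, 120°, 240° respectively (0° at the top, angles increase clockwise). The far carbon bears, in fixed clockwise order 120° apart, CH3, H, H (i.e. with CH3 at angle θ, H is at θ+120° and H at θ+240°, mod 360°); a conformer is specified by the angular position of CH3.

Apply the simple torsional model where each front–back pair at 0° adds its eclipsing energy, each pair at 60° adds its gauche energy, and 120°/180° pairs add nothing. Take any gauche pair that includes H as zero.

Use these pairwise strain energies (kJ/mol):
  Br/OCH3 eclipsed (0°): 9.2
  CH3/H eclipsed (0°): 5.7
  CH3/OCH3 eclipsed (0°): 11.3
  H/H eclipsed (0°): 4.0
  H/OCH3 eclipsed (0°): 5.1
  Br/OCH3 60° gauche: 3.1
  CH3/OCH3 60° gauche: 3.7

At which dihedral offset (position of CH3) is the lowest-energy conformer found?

CH3 at 0° is eclipsed. H at 0° is eclipsed with CH3 at 0° (5.7); H at 120° is eclipsed with H at 120° (4.0); OCH3 at 240° is eclipsed with H at 240° (5.1). Total 14.8 kJ/mol.
CH3 at 60° (staggered): no non-H gauche contacts → 0.0 kJ/mol.
CH3 at 120° is eclipsed. H at 0° is eclipsed with H at 0° (4.0); H at 120° is eclipsed with CH3 at 120° (5.7); OCH3 at 240° is eclipsed with H at 240° (5.1). Total 14.8 kJ/mol.
CH3 at 180° is staggered. OCH3 at 240° is gauche with CH3 at 180° (3.7). Total 3.7 kJ/mol.
CH3 at 240° is eclipsed. H at 0° is eclipsed with H at 0° (4.0); H at 120° is eclipsed with H at 120° (4.0); OCH3 at 240° is eclipsed with CH3 at 240° (11.3). Total 19.3 kJ/mol.
CH3 at 300° is staggered. OCH3 at 240° is gauche with CH3 at 300° (3.7). Total 3.7 kJ/mol.
The minimum (0.0 kJ/mol) occurs with CH3 at 60°.

60°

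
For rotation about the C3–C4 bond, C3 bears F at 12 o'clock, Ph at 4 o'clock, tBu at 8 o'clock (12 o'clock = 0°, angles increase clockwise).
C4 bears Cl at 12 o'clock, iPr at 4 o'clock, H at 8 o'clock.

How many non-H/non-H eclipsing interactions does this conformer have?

2

Non-H eclipsing pairs: F(0°)/Cl(0°); Ph(120°)/iPr(120°) — 2 interactions.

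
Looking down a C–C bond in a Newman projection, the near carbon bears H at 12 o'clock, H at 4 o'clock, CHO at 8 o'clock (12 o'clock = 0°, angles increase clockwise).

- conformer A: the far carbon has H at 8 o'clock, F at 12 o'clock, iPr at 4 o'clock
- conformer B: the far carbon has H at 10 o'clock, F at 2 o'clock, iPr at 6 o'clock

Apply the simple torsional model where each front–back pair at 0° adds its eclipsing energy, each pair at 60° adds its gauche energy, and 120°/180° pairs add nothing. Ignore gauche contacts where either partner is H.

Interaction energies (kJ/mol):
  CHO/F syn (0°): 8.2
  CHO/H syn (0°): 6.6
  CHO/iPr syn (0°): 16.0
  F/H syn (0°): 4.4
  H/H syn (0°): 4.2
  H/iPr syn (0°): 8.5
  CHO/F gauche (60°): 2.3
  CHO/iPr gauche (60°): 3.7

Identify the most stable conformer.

B

A is eclipsed. H at 0° is eclipsed with F at 0° (4.4); H at 120° is eclipsed with iPr at 120° (8.5); CHO at 240° is eclipsed with H at 240° (6.6). Total 19.5 kJ/mol.
B is staggered. CHO at 240° is gauche with iPr at 180° (3.7). Total 3.7 kJ/mol.
B has the lowest total (3.7 kJ/mol).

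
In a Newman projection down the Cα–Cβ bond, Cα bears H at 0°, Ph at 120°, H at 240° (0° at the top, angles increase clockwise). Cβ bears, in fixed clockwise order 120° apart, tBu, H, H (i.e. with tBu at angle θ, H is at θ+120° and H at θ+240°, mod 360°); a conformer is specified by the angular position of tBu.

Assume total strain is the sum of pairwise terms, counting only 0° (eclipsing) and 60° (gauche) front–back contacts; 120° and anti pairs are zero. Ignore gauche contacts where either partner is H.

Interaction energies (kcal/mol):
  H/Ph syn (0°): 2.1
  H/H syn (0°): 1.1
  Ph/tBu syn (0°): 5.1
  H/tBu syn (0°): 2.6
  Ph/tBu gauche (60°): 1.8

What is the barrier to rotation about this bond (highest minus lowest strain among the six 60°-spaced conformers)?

7.3 kcal/mol

tBu at 0° (eclipsed): H(0°)/tBu(0°) eclipsed 2.6; Ph(120°)/H(120°) eclipsed 2.1; H(240°)/H(240°) eclipsed 1.1 → 5.8 kcal/mol.
tBu at 60° (staggered): Ph(120°)/tBu(60°) gauche 1.8 → 1.8 kcal/mol.
tBu at 120° (eclipsed): H(0°)/H(0°) eclipsed 1.1; Ph(120°)/tBu(120°) eclipsed 5.1; H(240°)/H(240°) eclipsed 1.1 → 7.3 kcal/mol.
tBu at 180° (staggered): Ph(120°)/tBu(180°) gauche 1.8 → 1.8 kcal/mol.
tBu at 240° (eclipsed): H(0°)/H(0°) eclipsed 1.1; Ph(120°)/H(120°) eclipsed 2.1; H(240°)/tBu(240°) eclipsed 2.6 → 5.8 kcal/mol.
tBu at 300° (staggered): no non-H gauche contacts → 0.0 kcal/mol.
Max at 120° (7.3 kcal/mol), min at 300° (0.0 kcal/mol); barrier = 7.3 kcal/mol.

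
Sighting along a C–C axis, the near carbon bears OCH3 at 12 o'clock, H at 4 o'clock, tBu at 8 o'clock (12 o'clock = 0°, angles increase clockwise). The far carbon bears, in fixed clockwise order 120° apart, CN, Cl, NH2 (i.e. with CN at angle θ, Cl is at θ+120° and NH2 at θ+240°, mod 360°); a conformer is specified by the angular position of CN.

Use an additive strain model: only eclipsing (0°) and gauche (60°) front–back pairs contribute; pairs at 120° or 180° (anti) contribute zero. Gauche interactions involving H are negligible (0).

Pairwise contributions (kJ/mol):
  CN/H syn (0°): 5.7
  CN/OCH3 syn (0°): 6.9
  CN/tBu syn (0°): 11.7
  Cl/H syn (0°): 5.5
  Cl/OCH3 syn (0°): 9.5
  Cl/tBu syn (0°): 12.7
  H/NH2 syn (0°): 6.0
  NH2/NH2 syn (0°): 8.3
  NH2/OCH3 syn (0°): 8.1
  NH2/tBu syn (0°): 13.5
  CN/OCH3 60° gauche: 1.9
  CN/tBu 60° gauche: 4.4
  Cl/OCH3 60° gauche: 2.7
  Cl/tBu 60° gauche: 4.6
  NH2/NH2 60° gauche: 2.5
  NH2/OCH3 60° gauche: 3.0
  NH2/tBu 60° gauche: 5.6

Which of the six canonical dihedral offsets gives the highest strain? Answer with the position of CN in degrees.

CN at 0° (eclipsed): OCH3(0°)/CN(0°) eclipsed 6.9; H(120°)/Cl(120°) eclipsed 5.5; tBu(240°)/NH2(240°) eclipsed 13.5 → 25.9 kJ/mol.
CN at 60° (staggered): OCH3(0°)/CN(60°) gauche 1.9; OCH3(0°)/NH2(300°) gauche 3.0; tBu(240°)/Cl(180°) gauche 4.6; tBu(240°)/NH2(300°) gauche 5.6 → 15.1 kJ/mol.
CN at 120° (eclipsed): OCH3(0°)/NH2(0°) eclipsed 8.1; H(120°)/CN(120°) eclipsed 5.7; tBu(240°)/Cl(240°) eclipsed 12.7 → 26.5 kJ/mol.
CN at 180° (staggered): OCH3(0°)/Cl(300°) gauche 2.7; OCH3(0°)/NH2(60°) gauche 3.0; tBu(240°)/CN(180°) gauche 4.4; tBu(240°)/Cl(300°) gauche 4.6 → 14.7 kJ/mol.
CN at 240° (eclipsed): OCH3(0°)/Cl(0°) eclipsed 9.5; H(120°)/NH2(120°) eclipsed 6.0; tBu(240°)/CN(240°) eclipsed 11.7 → 27.2 kJ/mol.
CN at 300° (staggered): OCH3(0°)/CN(300°) gauche 1.9; OCH3(0°)/Cl(60°) gauche 2.7; tBu(240°)/CN(300°) gauche 4.4; tBu(240°)/NH2(180°) gauche 5.6 → 14.6 kJ/mol.
The maximum (27.2 kJ/mol) occurs with CN at 240°.

240°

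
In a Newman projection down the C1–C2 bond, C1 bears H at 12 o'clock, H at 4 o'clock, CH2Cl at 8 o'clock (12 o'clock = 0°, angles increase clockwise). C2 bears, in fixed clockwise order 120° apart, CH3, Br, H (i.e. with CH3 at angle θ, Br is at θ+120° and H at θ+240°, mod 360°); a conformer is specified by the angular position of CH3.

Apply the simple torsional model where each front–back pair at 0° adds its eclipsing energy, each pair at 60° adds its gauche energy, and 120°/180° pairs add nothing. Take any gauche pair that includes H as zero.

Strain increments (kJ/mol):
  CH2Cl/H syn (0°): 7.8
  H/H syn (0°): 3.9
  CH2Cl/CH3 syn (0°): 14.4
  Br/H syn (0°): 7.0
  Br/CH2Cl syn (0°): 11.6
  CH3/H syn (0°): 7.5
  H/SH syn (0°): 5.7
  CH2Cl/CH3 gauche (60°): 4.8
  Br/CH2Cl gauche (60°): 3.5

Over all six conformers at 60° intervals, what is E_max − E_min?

21.8 kJ/mol

CH3 at 0° (eclipsed): H(0°)/CH3(0°) eclipsed 7.5; H(120°)/Br(120°) eclipsed 7.0; CH2Cl(240°)/H(240°) eclipsed 7.8 → 22.3 kJ/mol.
CH3 at 60° (staggered): CH2Cl(240°)/Br(180°) gauche 3.5 → 3.5 kJ/mol.
CH3 at 120° (eclipsed): H(0°)/H(0°) eclipsed 3.9; H(120°)/CH3(120°) eclipsed 7.5; CH2Cl(240°)/Br(240°) eclipsed 11.6 → 23.0 kJ/mol.
CH3 at 180° (staggered): CH2Cl(240°)/CH3(180°) gauche 4.8; CH2Cl(240°)/Br(300°) gauche 3.5 → 8.3 kJ/mol.
CH3 at 240° (eclipsed): H(0°)/Br(0°) eclipsed 7.0; H(120°)/H(120°) eclipsed 3.9; CH2Cl(240°)/CH3(240°) eclipsed 14.4 → 25.3 kJ/mol.
CH3 at 300° (staggered): CH2Cl(240°)/CH3(300°) gauche 4.8 → 4.8 kJ/mol.
Max at 240° (25.3 kJ/mol), min at 60° (3.5 kJ/mol); barrier = 21.8 kJ/mol.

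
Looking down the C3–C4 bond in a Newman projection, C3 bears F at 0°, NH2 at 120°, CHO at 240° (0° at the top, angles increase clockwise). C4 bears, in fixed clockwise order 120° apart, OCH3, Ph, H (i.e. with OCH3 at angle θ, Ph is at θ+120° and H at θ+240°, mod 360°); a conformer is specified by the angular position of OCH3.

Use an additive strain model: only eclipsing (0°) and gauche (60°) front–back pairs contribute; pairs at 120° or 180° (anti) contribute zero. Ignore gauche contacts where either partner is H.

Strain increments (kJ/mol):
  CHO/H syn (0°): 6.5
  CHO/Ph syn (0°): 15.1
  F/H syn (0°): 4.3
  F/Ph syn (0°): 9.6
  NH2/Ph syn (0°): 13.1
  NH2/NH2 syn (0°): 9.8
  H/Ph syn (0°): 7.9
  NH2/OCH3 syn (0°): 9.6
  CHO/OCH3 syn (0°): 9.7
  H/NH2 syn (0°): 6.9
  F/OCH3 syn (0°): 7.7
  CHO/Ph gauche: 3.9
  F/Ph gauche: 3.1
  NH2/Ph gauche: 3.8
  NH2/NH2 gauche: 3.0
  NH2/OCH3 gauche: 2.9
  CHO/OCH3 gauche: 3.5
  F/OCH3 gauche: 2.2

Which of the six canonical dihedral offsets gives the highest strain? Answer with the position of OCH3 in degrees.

OCH3 at 0° is eclipsed. F at 0° is eclipsed with OCH3 at 0° (7.7); NH2 at 120° is eclipsed with Ph at 120° (13.1); CHO at 240° is eclipsed with H at 240° (6.5). Total 27.3 kJ/mol.
OCH3 at 60° is staggered. F at 0° is gauche with OCH3 at 60° (2.2); NH2 at 120° is gauche with OCH3 at 60° (2.9); NH2 at 120° is gauche with Ph at 180° (3.8); CHO at 240° is gauche with Ph at 180° (3.9). Total 12.8 kJ/mol.
OCH3 at 120° is eclipsed. F at 0° is eclipsed with H at 0° (4.3); NH2 at 120° is eclipsed with OCH3 at 120° (9.6); CHO at 240° is eclipsed with Ph at 240° (15.1). Total 29.0 kJ/mol.
OCH3 at 180° is staggered. F at 0° is gauche with Ph at 300° (3.1); NH2 at 120° is gauche with OCH3 at 180° (2.9); CHO at 240° is gauche with OCH3 at 180° (3.5); CHO at 240° is gauche with Ph at 300° (3.9). Total 13.4 kJ/mol.
OCH3 at 240° is eclipsed. F at 0° is eclipsed with Ph at 0° (9.6); NH2 at 120° is eclipsed with H at 120° (6.9); CHO at 240° is eclipsed with OCH3 at 240° (9.7). Total 26.2 kJ/mol.
OCH3 at 300° is staggered. F at 0° is gauche with OCH3 at 300° (2.2); F at 0° is gauche with Ph at 60° (3.1); NH2 at 120° is gauche with Ph at 60° (3.8); CHO at 240° is gauche with OCH3 at 300° (3.5). Total 12.6 kJ/mol.
The maximum (29.0 kJ/mol) occurs with OCH3 at 120°.

120°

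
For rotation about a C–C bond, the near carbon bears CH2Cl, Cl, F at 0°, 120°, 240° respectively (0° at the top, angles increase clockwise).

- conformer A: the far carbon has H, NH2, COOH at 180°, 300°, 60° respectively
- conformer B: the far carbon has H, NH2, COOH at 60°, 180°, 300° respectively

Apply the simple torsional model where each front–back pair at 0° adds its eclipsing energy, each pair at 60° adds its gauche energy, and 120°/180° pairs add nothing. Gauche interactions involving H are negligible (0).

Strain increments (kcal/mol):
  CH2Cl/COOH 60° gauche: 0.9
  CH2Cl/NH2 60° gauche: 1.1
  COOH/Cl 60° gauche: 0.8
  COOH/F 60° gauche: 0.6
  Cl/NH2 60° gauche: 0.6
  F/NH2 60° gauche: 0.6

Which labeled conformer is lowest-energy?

A (staggered): CH2Cl(0°)/NH2(300°) gauche 1.1; CH2Cl(0°)/COOH(60°) gauche 0.9; Cl(120°)/COOH(60°) gauche 0.8; F(240°)/NH2(300°) gauche 0.6 → 3.4 kcal/mol.
B (staggered): CH2Cl(0°)/COOH(300°) gauche 0.9; Cl(120°)/NH2(180°) gauche 0.6; F(240°)/NH2(180°) gauche 0.6; F(240°)/COOH(300°) gauche 0.6 → 2.7 kcal/mol.
B has the lowest total (2.7 kcal/mol).

B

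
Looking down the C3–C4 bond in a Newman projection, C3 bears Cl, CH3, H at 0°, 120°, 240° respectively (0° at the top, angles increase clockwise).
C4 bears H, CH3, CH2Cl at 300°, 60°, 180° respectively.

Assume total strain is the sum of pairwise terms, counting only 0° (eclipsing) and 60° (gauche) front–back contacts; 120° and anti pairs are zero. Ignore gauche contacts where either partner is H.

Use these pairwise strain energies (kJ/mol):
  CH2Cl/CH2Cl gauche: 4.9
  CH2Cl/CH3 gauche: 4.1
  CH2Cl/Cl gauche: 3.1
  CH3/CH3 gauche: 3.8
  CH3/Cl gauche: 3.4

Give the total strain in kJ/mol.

This conformer (staggered): Cl–CH3 gauche, CH3–CH3 gauche, CH3–CH2Cl gauche; 3.4 + 3.8 + 4.1 = 11.3 kJ/mol.

11.3 kJ/mol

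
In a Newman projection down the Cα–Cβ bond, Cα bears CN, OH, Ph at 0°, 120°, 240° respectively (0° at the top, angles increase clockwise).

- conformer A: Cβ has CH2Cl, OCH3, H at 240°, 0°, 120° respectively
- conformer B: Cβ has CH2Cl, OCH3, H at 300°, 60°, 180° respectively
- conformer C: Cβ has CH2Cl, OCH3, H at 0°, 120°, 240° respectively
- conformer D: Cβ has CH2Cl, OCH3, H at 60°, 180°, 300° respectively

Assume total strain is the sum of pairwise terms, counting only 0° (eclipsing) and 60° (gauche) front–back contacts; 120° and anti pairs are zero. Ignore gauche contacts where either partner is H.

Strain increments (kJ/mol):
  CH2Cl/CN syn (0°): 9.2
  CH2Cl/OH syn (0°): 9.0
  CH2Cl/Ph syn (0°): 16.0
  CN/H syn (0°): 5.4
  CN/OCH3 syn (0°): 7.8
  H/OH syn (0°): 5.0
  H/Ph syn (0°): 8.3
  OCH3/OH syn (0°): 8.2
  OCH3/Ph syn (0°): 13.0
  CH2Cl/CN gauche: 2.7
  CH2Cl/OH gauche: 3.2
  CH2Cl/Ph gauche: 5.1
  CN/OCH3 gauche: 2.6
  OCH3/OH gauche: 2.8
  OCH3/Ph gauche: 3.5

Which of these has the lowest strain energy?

D

A is eclipsed. CN at 0° is eclipsed with OCH3 at 0° (7.8); OH at 120° is eclipsed with H at 120° (5.0); Ph at 240° is eclipsed with CH2Cl at 240° (16.0). Total 28.8 kJ/mol.
B is staggered. CN at 0° is gauche with CH2Cl at 300° (2.7); CN at 0° is gauche with OCH3 at 60° (2.6); OH at 120° is gauche with OCH3 at 60° (2.8); Ph at 240° is gauche with CH2Cl at 300° (5.1). Total 13.2 kJ/mol.
C is eclipsed. CN at 0° is eclipsed with CH2Cl at 0° (9.2); OH at 120° is eclipsed with OCH3 at 120° (8.2); Ph at 240° is eclipsed with H at 240° (8.3). Total 25.7 kJ/mol.
D is staggered. CN at 0° is gauche with CH2Cl at 60° (2.7); OH at 120° is gauche with CH2Cl at 60° (3.2); OH at 120° is gauche with OCH3 at 180° (2.8); Ph at 240° is gauche with OCH3 at 180° (3.5). Total 12.2 kJ/mol.
D has the lowest total (12.2 kJ/mol).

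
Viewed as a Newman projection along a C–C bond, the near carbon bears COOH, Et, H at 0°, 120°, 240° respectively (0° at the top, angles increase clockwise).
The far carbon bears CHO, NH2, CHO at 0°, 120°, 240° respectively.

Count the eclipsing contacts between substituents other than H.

Non-H eclipsing pairs: COOH(0°)/CHO(0°); Et(120°)/NH2(120°) — 2 interactions.

2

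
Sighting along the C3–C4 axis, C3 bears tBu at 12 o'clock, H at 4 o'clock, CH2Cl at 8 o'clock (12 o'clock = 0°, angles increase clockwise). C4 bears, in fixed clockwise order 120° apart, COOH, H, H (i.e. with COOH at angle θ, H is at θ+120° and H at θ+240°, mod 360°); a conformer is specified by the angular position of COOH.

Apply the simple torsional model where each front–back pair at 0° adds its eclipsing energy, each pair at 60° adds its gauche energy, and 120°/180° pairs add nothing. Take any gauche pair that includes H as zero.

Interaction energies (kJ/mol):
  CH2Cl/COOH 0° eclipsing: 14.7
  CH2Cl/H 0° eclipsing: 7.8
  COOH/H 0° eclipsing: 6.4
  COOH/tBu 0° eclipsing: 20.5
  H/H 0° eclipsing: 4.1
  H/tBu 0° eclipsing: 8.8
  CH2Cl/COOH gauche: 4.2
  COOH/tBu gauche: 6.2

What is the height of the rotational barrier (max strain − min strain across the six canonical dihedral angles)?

COOH at 0° (eclipsed): tBu(0°)/COOH(0°) eclipsed 20.5; H(120°)/H(120°) eclipsed 4.1; CH2Cl(240°)/H(240°) eclipsed 7.8 → 32.4 kJ/mol.
COOH at 60° (staggered): tBu(0°)/COOH(60°) gauche 6.2 → 6.2 kJ/mol.
COOH at 120° (eclipsed): tBu(0°)/H(0°) eclipsed 8.8; H(120°)/COOH(120°) eclipsed 6.4; CH2Cl(240°)/H(240°) eclipsed 7.8 → 23.0 kJ/mol.
COOH at 180° (staggered): CH2Cl(240°)/COOH(180°) gauche 4.2 → 4.2 kJ/mol.
COOH at 240° (eclipsed): tBu(0°)/H(0°) eclipsed 8.8; H(120°)/H(120°) eclipsed 4.1; CH2Cl(240°)/COOH(240°) eclipsed 14.7 → 27.6 kJ/mol.
COOH at 300° (staggered): tBu(0°)/COOH(300°) gauche 6.2; CH2Cl(240°)/COOH(300°) gauche 4.2 → 10.4 kJ/mol.
Max at 0° (32.4 kJ/mol), min at 180° (4.2 kJ/mol); barrier = 28.2 kJ/mol.

28.2 kJ/mol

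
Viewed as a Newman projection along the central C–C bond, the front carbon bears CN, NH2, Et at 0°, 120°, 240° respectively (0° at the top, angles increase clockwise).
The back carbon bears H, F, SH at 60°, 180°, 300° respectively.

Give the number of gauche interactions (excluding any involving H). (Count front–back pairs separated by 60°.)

4

Non-H gauche pairs: CN(0°)/SH(300°); NH2(120°)/F(180°); Et(240°)/F(180°); Et(240°)/SH(300°) — 4 interactions.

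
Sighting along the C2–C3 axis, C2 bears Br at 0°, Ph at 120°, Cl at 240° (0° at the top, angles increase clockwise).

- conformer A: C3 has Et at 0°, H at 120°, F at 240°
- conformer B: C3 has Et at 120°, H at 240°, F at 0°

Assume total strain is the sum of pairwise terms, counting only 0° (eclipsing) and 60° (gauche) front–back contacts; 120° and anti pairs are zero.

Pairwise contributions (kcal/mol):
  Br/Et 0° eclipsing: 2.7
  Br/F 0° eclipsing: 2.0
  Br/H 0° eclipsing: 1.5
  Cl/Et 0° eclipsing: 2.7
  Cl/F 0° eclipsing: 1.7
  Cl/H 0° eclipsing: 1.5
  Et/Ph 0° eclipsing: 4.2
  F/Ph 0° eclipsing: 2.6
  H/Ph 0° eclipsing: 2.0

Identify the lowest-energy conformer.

A (eclipsed): Br(0°)/Et(0°) eclipsed 2.7; Ph(120°)/H(120°) eclipsed 2.0; Cl(240°)/F(240°) eclipsed 1.7 → 6.4 kcal/mol.
B (eclipsed): Br(0°)/F(0°) eclipsed 2.0; Ph(120°)/Et(120°) eclipsed 4.2; Cl(240°)/H(240°) eclipsed 1.5 → 7.7 kcal/mol.
A has the lowest total (6.4 kcal/mol).

A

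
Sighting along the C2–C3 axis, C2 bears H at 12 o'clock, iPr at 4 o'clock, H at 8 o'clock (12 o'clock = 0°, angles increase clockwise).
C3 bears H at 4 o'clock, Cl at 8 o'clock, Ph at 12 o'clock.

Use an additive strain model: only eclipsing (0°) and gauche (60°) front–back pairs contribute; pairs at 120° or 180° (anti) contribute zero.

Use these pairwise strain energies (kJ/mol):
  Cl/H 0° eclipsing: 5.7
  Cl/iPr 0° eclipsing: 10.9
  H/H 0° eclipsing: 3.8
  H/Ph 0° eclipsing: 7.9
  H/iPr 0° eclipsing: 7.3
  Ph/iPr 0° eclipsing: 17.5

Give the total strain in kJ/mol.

This conformer (eclipsed): H–Ph eclipsed, iPr–H eclipsed, H–Cl eclipsed; 7.9 + 7.3 + 5.7 = 20.9 kJ/mol.

20.9 kJ/mol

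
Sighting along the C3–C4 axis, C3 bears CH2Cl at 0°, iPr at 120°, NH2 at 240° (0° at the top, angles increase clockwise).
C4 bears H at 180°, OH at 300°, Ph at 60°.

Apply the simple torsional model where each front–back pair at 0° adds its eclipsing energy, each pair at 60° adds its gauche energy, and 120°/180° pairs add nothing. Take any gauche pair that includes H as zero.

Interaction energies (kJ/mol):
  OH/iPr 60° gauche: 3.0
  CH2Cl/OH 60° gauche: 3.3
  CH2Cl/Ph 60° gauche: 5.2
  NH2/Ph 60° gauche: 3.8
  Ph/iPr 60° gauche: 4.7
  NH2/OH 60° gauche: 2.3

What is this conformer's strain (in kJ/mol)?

15.5 kJ/mol

This conformer (staggered): CH2Cl–OH gauche, CH2Cl–Ph gauche, iPr–Ph gauche, NH2–OH gauche; 3.3 + 5.2 + 4.7 + 2.3 = 15.5 kJ/mol.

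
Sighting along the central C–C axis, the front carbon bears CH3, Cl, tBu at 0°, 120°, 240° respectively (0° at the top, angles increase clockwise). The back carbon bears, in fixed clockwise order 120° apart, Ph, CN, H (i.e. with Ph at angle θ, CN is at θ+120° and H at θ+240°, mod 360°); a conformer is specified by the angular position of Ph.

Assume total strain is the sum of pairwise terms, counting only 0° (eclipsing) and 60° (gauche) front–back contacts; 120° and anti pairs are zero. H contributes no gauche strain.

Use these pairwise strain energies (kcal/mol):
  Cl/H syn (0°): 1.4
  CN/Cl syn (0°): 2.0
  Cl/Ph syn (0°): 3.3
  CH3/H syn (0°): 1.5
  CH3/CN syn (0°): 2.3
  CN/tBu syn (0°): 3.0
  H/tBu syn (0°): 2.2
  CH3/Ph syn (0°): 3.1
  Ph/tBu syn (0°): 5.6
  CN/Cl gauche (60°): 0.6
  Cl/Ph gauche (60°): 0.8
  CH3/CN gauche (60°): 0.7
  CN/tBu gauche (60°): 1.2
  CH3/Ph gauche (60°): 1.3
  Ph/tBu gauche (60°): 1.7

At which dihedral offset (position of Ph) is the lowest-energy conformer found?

60°

Ph at 0° is eclipsed. CH3 at 0° is eclipsed with Ph at 0° (3.1); Cl at 120° is eclipsed with CN at 120° (2.0); tBu at 240° is eclipsed with H at 240° (2.2). Total 7.3 kcal/mol.
Ph at 60° is staggered. CH3 at 0° is gauche with Ph at 60° (1.3); Cl at 120° is gauche with Ph at 60° (0.8); Cl at 120° is gauche with CN at 180° (0.6); tBu at 240° is gauche with CN at 180° (1.2). Total 3.9 kcal/mol.
Ph at 120° is eclipsed. CH3 at 0° is eclipsed with H at 0° (1.5); Cl at 120° is eclipsed with Ph at 120° (3.3); tBu at 240° is eclipsed with CN at 240° (3.0). Total 7.8 kcal/mol.
Ph at 180° is staggered. CH3 at 0° is gauche with CN at 300° (0.7); Cl at 120° is gauche with Ph at 180° (0.8); tBu at 240° is gauche with Ph at 180° (1.7); tBu at 240° is gauche with CN at 300° (1.2). Total 4.4 kcal/mol.
Ph at 240° is eclipsed. CH3 at 0° is eclipsed with CN at 0° (2.3); Cl at 120° is eclipsed with H at 120° (1.4); tBu at 240° is eclipsed with Ph at 240° (5.6). Total 9.3 kcal/mol.
Ph at 300° is staggered. CH3 at 0° is gauche with Ph at 300° (1.3); CH3 at 0° is gauche with CN at 60° (0.7); Cl at 120° is gauche with CN at 60° (0.6); tBu at 240° is gauche with Ph at 300° (1.7). Total 4.3 kcal/mol.
The minimum (3.9 kcal/mol) occurs with Ph at 60°.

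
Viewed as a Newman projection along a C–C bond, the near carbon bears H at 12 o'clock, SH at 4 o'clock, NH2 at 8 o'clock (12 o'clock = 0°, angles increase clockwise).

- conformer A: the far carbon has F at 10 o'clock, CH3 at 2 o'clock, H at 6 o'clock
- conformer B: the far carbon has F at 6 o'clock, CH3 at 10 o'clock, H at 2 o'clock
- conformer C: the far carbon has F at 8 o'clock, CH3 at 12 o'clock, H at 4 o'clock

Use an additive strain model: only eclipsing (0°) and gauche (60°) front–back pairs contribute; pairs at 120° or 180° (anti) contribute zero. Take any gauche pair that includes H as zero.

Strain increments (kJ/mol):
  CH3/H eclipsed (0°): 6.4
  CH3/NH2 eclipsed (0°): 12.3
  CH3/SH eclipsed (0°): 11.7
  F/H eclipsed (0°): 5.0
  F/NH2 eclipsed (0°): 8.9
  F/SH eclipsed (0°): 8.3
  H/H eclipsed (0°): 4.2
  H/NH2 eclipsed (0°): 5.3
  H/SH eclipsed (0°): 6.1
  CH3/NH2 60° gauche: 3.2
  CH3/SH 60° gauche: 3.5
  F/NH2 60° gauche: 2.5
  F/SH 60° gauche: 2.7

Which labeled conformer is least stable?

A (staggered): SH–CH3 gauche, NH2–F gauche; 3.5 + 2.5 = 6.0 kJ/mol.
B (staggered): SH–F gauche, NH2–F gauche, NH2–CH3 gauche; 2.7 + 2.5 + 3.2 = 8.4 kJ/mol.
C (eclipsed): H–CH3 eclipsed, SH–H eclipsed, NH2–F eclipsed; 6.4 + 6.1 + 8.9 = 21.4 kJ/mol.
C has the highest total (21.4 kJ/mol).

C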